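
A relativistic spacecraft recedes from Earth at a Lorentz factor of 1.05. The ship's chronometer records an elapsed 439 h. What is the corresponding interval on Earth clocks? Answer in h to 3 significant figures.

γ = 1.05 (given)
Time dilation: Δt = γτ₀ = 1.05 × 439 h = 461 h

Δt ≈ 461 h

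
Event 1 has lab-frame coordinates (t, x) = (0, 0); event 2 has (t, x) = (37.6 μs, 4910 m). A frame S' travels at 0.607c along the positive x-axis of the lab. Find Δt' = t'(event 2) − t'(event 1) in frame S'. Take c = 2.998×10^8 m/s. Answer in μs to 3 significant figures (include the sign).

γ = 1/√(1 − 0.607²) = 1.2583
Δt' = γ(Δt − vΔx/c²) = 1.2583 × (37.6 μs − 0.607×4910 m / (2.998×10^8 m/s))
= 1.2583 × (27.659 μs) = 34.8 μs

Δt' ≈ 34.8 μs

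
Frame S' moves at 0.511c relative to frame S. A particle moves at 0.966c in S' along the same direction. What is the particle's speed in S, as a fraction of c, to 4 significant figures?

Relativistic velocity addition: u = (u' + v)/(1 + u'v/c²)
= (0.966 + 0.511)/(1 + 0.966×0.511) = 1.477/1.49363 = 0.9889

u ≈ 0.9889c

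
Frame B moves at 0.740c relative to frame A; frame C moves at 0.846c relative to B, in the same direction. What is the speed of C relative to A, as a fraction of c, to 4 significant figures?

u ≈ 0.9754c

Compose boost 2: (0.846 + 0.740)/(1 + 0.846×0.740) = 1.586/1.62604 = 0.9754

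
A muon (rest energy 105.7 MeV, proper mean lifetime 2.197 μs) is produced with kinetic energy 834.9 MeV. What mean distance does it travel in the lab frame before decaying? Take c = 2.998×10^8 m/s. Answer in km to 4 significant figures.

γ = 1 + K/(m₀c²) = 1 + 834.9/105.7 = 8.89877
β = √(1 − 1/γ²) = 0.993666
Dilated lifetime: γτ₀ = 8.89877 × 2.197 μs = 19.5506 μs
d = βc·γτ₀ = 0.993666 × (2.998×10^8 m/s) × 1.95506×10^-5 s = 5.824 km

d ≈ 5.824 km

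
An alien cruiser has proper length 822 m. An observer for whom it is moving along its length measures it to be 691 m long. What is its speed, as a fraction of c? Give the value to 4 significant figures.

β ≈ 0.5416

γ = L₀/L = 822/691 = 1.18958
β = √(1 − 1/γ²) = 0.5416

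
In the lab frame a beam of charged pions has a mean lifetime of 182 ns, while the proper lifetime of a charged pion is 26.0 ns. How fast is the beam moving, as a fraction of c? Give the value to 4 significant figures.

β ≈ 0.9897

γ = Δt/τ₀ = 182/26.0 = 7.00000
β = √(1 − 1/γ²) = √(1 − 1/7.00000²) = 0.9897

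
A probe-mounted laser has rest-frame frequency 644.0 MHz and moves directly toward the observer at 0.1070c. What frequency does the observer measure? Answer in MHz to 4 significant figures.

f_obs ≈ 717.0 MHz

Relativistic Doppler: f_obs = f_src √((1+β)/(1−β))
= 644.0 × √(1.10700/0.893000) = 644.0 × 1.11339 = 717.0 MHz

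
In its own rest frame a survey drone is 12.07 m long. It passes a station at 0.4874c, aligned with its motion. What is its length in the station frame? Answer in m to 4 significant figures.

L ≈ 10.54 m

γ = 1/√(1 − 0.4874²) = 1.14524
Length contraction: L = L₀/γ = 12.07/1.14524 = 10.54 m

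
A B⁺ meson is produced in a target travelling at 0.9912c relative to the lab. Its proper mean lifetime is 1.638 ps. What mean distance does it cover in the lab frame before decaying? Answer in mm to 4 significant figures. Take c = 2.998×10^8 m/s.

d ≈ 3.677 mm

γ = 1/√(1 − 0.9912²) = 7.55442
Dilated lifetime: Δt = γτ₀ = 7.55442 × 1.638 ps = 12.3741 ps
d = vΔt = 0.9912c × 12.3741 ps = 2.97162×10^8 m/s × 1.23741×10^-11 s = 3.677 mm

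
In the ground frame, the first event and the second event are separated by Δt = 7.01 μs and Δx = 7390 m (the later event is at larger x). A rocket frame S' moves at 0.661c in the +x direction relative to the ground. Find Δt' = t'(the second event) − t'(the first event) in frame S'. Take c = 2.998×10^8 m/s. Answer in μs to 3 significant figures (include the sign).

Δt' ≈ -12.4 μs

γ = 1/√(1 − 0.661²) = 1.3326
Δt' = γ(Δt − vΔx/c²) = 1.3326 × (7.01 μs − 0.661×7390 m / (2.998×10^8 m/s))
= 1.3326 × (-9.2835 μs) = -12.4 μs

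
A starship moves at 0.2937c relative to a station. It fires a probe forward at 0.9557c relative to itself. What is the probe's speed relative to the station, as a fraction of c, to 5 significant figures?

Relativistic velocity addition: u = (u' + v)/(1 + u'v/c²)
= (0.9557 + 0.2937)/(1 + 0.9557×0.2937) = 1.2494/1.280689 = 0.97557

u ≈ 0.97557c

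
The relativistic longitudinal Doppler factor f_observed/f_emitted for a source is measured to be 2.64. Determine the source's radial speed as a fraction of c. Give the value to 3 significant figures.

f_obs/f_src = √((1+β)/(1−β)) = 2.64  ⇒  (1+β)/(1−β) = 6.9696
β = |1 − D²|/(1 + D²) = |1 − 6.9696|/(1 + 6.9696) = 0.749

β ≈ 0.749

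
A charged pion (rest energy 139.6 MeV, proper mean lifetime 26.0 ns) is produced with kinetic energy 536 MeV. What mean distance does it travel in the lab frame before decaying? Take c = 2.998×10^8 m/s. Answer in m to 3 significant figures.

d ≈ 36.9 m

γ = 1 + K/(m₀c²) = 1 + 536/139.6 = 4.8395
β = √(1 − 1/γ²) = 0.97842
Dilated lifetime: γτ₀ = 4.8395 × 26.0 ns = 125.83 ns
d = βc·γτ₀ = 0.97842 × (2.998×10^8 m/s) × 1.2583×10^-7 s = 36.9 m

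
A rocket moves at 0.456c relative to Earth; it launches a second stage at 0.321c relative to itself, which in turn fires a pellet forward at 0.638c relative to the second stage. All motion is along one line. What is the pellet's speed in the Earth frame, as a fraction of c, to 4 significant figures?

u ≈ 0.9186c

Compose boost 2: (0.321 + 0.456)/(1 + 0.321×0.456) = 0.7770/1.14638 = 0.677788
Compose boost 3: (0.638 + 0.677788)/(1 + 0.638×0.677788) = 1.31579/1.43243 = 0.9186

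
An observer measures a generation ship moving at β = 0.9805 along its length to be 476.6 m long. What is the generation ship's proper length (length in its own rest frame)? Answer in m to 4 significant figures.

L₀ ≈ 2425 m

γ = 1/√(1 − 0.9805²) = 5.08856
L₀ = γL = 5.08856 × 476.6 = 2425 m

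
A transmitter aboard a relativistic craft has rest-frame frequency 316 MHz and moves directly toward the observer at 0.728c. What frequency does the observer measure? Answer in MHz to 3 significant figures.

Relativistic Doppler: f_obs = f_src √((1+β)/(1−β))
= 316 × √(1.7280/0.27200) = 316 × 2.5205 = 796 MHz

f_obs ≈ 796 MHz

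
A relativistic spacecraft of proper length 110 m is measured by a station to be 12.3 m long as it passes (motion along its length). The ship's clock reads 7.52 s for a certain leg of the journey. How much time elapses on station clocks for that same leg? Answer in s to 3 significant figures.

Length contraction ⇒ γ = L₀/L = 110/12.3 = 8.9431
Time dilation: Δt = γτ₀ = 8.9431 × 7.52 s = 67.3 s

Δt ≈ 67.3 s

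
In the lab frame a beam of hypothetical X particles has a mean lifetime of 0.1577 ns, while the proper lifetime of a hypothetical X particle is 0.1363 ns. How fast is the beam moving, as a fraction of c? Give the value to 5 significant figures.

β ≈ 0.50298

γ = Δt/τ₀ = 0.1577/0.1363 = 1.157007
β = √(1 − 1/γ²) = √(1 − 1/1.157007²) = 0.50298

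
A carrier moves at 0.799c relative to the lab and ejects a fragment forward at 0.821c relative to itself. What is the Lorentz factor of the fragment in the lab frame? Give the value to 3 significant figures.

γ ≈ 4.82

u_lab = (0.821 + 0.799)/(1 + 0.821×0.799) = 1.620/1.65598 = 0.978273
γ = 1/√(1 − 0.978273²) = 4.82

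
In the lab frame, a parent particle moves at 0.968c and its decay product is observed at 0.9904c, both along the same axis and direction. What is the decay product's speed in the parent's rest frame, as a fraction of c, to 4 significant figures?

u' ≈ 0.5425c

Inverse velocity addition: u' = (u − v)/(1 − uv/c²)
= (0.9904 − 0.968)/(1 − 0.9904×0.968) = 0.02240/0.0412928 = 0.5425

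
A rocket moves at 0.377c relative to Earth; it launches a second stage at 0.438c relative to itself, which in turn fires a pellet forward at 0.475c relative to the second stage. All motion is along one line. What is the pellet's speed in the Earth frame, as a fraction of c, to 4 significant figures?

u ≈ 0.8816c

Compose boost 2: (0.438 + 0.377)/(1 + 0.438×0.377) = 0.8150/1.16513 = 0.699495
Compose boost 3: (0.475 + 0.699495)/(1 + 0.475×0.699495) = 1.17450/1.33226 = 0.8816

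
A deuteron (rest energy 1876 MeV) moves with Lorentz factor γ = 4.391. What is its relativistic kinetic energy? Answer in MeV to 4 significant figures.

γ = 4.391 (given)
K = (γ − 1)m₀c² = (4.391 − 1) × 1876 MeV = 3.39100 × 1876 MeV = 6362 MeV

K ≈ 6362 MeV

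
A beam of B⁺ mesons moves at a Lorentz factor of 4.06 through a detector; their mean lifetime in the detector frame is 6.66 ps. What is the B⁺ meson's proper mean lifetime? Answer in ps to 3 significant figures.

τ₀ ≈ 1.64 ps

γ = 4.06 (given)
Proper time: τ₀ = Δt/γ = 6.66/4.06 = 1.64 ps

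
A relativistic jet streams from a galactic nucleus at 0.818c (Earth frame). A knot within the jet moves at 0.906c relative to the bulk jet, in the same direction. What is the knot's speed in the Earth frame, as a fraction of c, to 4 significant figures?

Relativistic velocity addition: u = (u' + v)/(1 + u'v/c²)
= (0.906 + 0.818)/(1 + 0.906×0.818) = 1.724/1.74111 = 0.9902

u ≈ 0.9902c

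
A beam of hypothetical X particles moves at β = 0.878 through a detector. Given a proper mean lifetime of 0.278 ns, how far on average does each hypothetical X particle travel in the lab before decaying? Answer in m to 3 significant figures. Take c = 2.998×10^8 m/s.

γ = 1/√(1 − 0.878²) = 2.0892
Dilated lifetime: Δt = γτ₀ = 2.0892 × 0.278 ns = 0.58079 ns
d = vΔt = 0.878c × 0.58079 ns = 2.6322×10^8 m/s × 5.8079×10^-10 s = 0.153 m

d ≈ 0.153 m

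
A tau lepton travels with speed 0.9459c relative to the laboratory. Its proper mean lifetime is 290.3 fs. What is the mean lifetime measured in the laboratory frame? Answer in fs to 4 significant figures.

γ = 1/√(1 − 0.9459²) = 3.08206
Time dilation: Δt = γτ₀ = 3.08206 × 290.3 fs = 894.7 fs

Δt ≈ 894.7 fs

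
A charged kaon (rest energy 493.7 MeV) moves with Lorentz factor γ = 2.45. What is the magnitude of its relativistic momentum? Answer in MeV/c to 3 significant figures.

β = √(1 − 1/γ²) = √(1 − 1/2.45²) = 0.91291
p = γβm₀c = 2.45 × 0.91291 × 493.7 MeV/c = 1100 MeV/c

p ≈ 1100 MeV/c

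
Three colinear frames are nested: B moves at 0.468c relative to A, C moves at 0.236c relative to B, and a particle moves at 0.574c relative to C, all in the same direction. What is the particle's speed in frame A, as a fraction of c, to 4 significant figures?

u ≈ 0.8857c

Compose boost 2: (0.236 + 0.468)/(1 + 0.236×0.468) = 0.7040/1.11045 = 0.633978
Compose boost 3: (0.574 + 0.633978)/(1 + 0.574×0.633978) = 1.20798/1.36390 = 0.8857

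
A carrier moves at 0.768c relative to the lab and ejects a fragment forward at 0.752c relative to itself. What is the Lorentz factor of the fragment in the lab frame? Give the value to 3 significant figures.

u_lab = (0.752 + 0.768)/(1 + 0.752×0.768) = 1.520/1.57754 = 0.963528
γ = 1/√(1 − 0.963528²) = 3.74

γ ≈ 3.74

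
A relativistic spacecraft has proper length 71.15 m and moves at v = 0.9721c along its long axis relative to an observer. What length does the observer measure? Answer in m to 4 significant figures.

L ≈ 16.69 m

γ = 1/√(1 − 0.9721²) = 4.26318
Length contraction: L = L₀/γ = 71.15/4.26318 = 16.69 m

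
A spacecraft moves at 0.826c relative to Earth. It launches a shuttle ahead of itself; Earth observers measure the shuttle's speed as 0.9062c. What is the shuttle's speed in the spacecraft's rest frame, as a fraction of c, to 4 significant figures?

u' ≈ 0.3189c

Inverse velocity addition: u' = (u − v)/(1 − uv/c²)
= (0.9062 − 0.826)/(1 − 0.9062×0.826) = 0.08020/0.251479 = 0.3189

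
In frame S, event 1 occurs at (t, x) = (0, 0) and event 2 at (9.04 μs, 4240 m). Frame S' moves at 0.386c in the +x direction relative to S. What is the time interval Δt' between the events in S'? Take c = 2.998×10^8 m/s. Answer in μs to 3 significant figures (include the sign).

γ = 1/√(1 − 0.386²) = 1.0840
Δt' = γ(Δt − vΔx/c²) = 1.0840 × (9.04 μs − 0.386×4240 m / (2.998×10^8 m/s))
= 1.0840 × (3.5809 μs) = 3.88 μs

Δt' ≈ 3.88 μs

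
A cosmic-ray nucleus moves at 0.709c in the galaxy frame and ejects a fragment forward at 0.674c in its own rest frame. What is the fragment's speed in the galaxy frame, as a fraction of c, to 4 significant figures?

u ≈ 0.9358c

Compose boost 2: (0.674 + 0.709)/(1 + 0.674×0.709) = 1.383/1.47787 = 0.9358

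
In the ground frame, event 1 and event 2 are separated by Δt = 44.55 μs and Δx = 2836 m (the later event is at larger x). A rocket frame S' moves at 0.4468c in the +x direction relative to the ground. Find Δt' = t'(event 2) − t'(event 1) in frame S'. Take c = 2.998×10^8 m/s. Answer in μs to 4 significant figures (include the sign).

Δt' ≈ 45.07 μs

γ = 1/√(1 − 0.4468²) = 1.11778
Δt' = γ(Δt − vΔx/c²) = 1.11778 × (44.55 μs − 0.4468×2836 m / (2.998×10^8 m/s))
= 1.11778 × (40.3234 μs) = 45.07 μs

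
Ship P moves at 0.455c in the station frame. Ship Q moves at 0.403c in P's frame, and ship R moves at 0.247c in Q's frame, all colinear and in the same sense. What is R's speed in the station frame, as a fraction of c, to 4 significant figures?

Compose boost 2: (0.403 + 0.455)/(1 + 0.403×0.455) = 0.8580/1.18337 = 0.725051
Compose boost 3: (0.247 + 0.725051)/(1 + 0.247×0.725051) = 0.972051/1.17909 = 0.8244

u ≈ 0.8244c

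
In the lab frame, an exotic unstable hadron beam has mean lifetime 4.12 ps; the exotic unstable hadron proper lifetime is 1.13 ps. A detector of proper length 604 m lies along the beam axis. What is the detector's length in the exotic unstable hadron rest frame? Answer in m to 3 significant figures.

L ≈ 166 m

Time dilation ⇒ γ = Δt/τ₀ = 4.12/1.13 = 3.6460
Length contraction: L = L₀/γ = 604/3.6460 = 166 m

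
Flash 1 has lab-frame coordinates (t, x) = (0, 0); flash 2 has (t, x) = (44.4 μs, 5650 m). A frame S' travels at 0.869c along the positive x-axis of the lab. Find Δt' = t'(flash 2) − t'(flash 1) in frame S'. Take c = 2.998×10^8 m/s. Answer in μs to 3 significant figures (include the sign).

Δt' ≈ 56.6 μs

γ = 1/√(1 − 0.869²) = 2.0210
Δt' = γ(Δt − vΔx/c²) = 2.0210 × (44.4 μs − 0.869×5650 m / (2.998×10^8 m/s))
= 2.0210 × (28.023 μs) = 56.6 μs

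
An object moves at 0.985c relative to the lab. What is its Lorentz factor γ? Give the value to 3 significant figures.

γ ≈ 5.80

γ = 1/√(1 − β²) = 1/√(1 − 0.985²) = 1/√(0.029775) = 5.80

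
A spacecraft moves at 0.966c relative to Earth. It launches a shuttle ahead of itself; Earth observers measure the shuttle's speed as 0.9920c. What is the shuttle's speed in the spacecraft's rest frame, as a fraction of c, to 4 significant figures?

u' ≈ 0.6231c

Inverse velocity addition: u' = (u − v)/(1 − uv/c²)
= (0.9920 − 0.966)/(1 − 0.9920×0.966) = 0.02600/0.0417280 = 0.6231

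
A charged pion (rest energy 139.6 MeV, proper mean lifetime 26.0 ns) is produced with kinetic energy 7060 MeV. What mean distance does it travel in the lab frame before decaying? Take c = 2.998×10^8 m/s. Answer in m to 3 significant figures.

γ = 1 + K/(m₀c²) = 1 + 7060/139.6 = 51.573
β = √(1 − 1/γ²) = 0.99981
Dilated lifetime: γτ₀ = 51.573 × 26.0 ns = 1340.9 ns
d = βc·γτ₀ = 0.99981 × (2.998×10^8 m/s) × 1.3409×10^-6 s = 402 m

d ≈ 402 m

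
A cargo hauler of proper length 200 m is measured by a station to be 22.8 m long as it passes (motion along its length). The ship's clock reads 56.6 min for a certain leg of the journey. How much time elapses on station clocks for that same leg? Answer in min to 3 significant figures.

Δt ≈ 496 min

Length contraction ⇒ γ = L₀/L = 200/22.8 = 8.7719
Time dilation: Δt = γτ₀ = 8.7719 × 56.6 min = 496 min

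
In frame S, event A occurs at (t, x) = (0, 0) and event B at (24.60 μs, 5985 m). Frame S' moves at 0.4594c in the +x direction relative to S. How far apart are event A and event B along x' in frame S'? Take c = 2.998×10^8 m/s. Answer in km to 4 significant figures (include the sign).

Δx' ≈ 2.924 km

γ = 1/√(1 − 0.4594²) = 1.12584
Δx' = γ(Δx − vΔt) = 1.12584 × (5985 m − 0.4594×(2.998×10^8 m/s)×24.60×10^-6 s)
= 1.12584 × (2596.89 m) = 2.924 km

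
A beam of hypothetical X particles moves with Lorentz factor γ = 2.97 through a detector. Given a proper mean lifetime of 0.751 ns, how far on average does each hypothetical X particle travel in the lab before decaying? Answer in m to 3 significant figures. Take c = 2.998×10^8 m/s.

β = √(1 − 1/γ²) = √(1 − 1/2.97²) = 0.94161
Dilated lifetime: Δt = γτ₀ = 2.97 × 0.751 ns = 2.2305 ns
d = vΔt = 0.94161c × 2.2305 ns = 2.8230×10^8 m/s × 2.2305×10^-9 s = 0.630 m

d ≈ 0.630 m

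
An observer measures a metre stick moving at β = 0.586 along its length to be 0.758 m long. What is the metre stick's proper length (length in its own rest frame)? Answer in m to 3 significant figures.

L₀ ≈ 0.935 m

γ = 1/√(1 − 0.586²) = 1.2341
L₀ = γL = 1.2341 × 0.758 = 0.935 m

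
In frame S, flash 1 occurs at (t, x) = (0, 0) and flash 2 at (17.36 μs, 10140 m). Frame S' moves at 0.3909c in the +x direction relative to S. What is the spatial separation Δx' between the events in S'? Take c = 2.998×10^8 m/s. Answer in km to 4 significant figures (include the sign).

Δx' ≈ 8.806 km

γ = 1/√(1 − 0.3909²) = 1.08645
Δx' = γ(Δx − vΔt) = 1.08645 × (10140 m − 0.3909×(2.998×10^8 m/s)×17.36×10^-6 s)
= 1.08645 × (8105.55 m) = 8.806 km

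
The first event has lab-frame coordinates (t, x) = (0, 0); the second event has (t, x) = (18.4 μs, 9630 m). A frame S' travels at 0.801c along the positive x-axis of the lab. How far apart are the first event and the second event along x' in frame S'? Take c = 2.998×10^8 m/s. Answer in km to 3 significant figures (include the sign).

Δx' ≈ 8.71 km

γ = 1/√(1 − 0.801²) = 1.6704
Δx' = γ(Δx − vΔt) = 1.6704 × (9630 m − 0.801×(2.998×10^8 m/s)×18.4×10^-6 s)
= 1.6704 × (5211.4 m) = 8.71 km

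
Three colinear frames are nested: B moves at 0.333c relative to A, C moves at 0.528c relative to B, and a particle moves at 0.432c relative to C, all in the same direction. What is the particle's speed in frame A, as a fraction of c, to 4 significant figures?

u ≈ 0.8845c

Compose boost 2: (0.528 + 0.333)/(1 + 0.528×0.333) = 0.8610/1.17582 = 0.732252
Compose boost 3: (0.432 + 0.732252)/(1 + 0.432×0.732252) = 1.16425/1.31633 = 0.8845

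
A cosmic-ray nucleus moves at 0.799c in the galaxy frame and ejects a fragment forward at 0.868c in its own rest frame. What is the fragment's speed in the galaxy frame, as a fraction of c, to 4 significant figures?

Compose boost 2: (0.868 + 0.799)/(1 + 0.868×0.799) = 1.667/1.69353 = 0.9843

u ≈ 0.9843c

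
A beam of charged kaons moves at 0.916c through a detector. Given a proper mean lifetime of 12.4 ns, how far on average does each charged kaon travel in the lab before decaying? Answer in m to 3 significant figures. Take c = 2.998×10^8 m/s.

d ≈ 8.49 m

γ = 1/√(1 − 0.916²) = 2.4927
Dilated lifetime: Δt = γτ₀ = 2.4927 × 12.4 ns = 30.909 ns
d = vΔt = 0.916c × 30.909 ns = 2.7462×10^8 m/s × 3.0909×10^-8 s = 8.49 m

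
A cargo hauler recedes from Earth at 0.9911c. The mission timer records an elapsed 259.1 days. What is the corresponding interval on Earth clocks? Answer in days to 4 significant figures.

γ = 1/√(1 − 0.9911²) = 7.51205
Time dilation: Δt = γτ₀ = 7.51205 × 259.1 days = 1946 days

Δt ≈ 1946 days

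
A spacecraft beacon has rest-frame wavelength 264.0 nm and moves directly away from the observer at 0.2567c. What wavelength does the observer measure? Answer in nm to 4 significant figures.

Relativistic Doppler: λ_obs = λ_src √((1+β)/(1−β))
= 264.0 × √(1.25670/0.743300) = 264.0 × 1.30027 = 343.3 nm

λ_obs ≈ 343.3 nm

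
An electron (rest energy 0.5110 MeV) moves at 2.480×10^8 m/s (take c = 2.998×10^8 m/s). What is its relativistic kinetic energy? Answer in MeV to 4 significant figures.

K ≈ 0.3984 MeV

β = v/c = 2.480×10^8 / 2.998×10^8 = 0.827218
γ = 1/√(1 − 0.827218²) = 1.77974
K = (γ − 1)m₀c² = (1.77974 − 1) × 0.5110 MeV = 0.779737 × 0.5110 MeV = 0.3984 MeV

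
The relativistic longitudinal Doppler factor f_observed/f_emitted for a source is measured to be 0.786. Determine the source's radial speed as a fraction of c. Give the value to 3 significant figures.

f_obs/f_src = √((1−β)/(1+β)) = 0.786  ⇒  (1−β)/(1+β) = 0.61780
β = |1 − D²|/(1 + D²) = |1 − 0.61780|/(1 + 0.61780) = 0.236

β ≈ 0.236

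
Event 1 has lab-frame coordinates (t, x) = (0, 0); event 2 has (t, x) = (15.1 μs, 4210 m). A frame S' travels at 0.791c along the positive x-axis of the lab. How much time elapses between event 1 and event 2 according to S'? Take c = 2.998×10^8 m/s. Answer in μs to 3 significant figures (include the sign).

γ = 1/√(1 − 0.791²) = 1.6345
Δt' = γ(Δt − vΔx/c²) = 1.6345 × (15.1 μs − 0.791×4210 m / (2.998×10^8 m/s))
= 1.6345 × (3.9922 μs) = 6.53 μs

Δt' ≈ 6.53 μs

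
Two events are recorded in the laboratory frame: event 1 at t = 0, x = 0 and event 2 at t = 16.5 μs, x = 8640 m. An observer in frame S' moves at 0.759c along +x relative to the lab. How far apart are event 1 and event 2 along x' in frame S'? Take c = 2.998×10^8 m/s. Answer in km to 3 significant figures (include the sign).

γ = 1/√(1 − 0.759²) = 1.5359
Δx' = γ(Δx − vΔt) = 1.5359 × (8640 m − 0.759×(2.998×10^8 m/s)×16.5×10^-6 s)
= 1.5359 × (4885.5 m) = 7.50 km

Δx' ≈ 7.50 km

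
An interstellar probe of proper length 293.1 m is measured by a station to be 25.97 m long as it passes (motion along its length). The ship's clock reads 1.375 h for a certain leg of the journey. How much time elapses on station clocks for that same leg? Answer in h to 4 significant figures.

Δt ≈ 15.52 h

Length contraction ⇒ γ = L₀/L = 293.1/25.97 = 11.2861
Time dilation: Δt = γτ₀ = 11.2861 × 1.375 h = 15.52 h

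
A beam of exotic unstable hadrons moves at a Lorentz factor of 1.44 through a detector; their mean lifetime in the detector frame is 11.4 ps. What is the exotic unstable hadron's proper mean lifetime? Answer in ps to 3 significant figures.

τ₀ ≈ 7.92 ps

γ = 1.44 (given)
Proper time: τ₀ = Δt/γ = 11.4/1.44 = 7.92 ps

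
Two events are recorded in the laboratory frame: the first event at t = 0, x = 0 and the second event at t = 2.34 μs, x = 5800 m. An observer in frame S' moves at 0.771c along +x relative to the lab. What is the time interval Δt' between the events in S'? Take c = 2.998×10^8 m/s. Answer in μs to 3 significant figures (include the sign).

γ = 1/√(1 − 0.771²) = 1.5703
Δt' = γ(Δt − vΔx/c²) = 1.5703 × (2.34 μs − 0.771×5800 m / (2.998×10^8 m/s))
= 1.5703 × (-12.576 μs) = -19.7 μs

Δt' ≈ -19.7 μs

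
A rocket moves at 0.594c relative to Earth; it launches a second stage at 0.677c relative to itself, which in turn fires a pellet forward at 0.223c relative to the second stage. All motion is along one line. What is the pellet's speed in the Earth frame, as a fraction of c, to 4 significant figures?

u ≈ 0.9395c

Compose boost 2: (0.677 + 0.594)/(1 + 0.677×0.594) = 1.271/1.40214 = 0.906473
Compose boost 3: (0.223 + 0.906473)/(1 + 0.223×0.906473) = 1.12947/1.20214 = 0.9395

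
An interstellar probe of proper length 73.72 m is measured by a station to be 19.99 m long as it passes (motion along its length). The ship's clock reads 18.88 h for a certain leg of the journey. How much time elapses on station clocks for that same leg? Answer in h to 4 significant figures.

Length contraction ⇒ γ = L₀/L = 73.72/19.99 = 3.68784
Time dilation: Δt = γτ₀ = 3.68784 × 18.88 h = 69.63 h

Δt ≈ 69.63 h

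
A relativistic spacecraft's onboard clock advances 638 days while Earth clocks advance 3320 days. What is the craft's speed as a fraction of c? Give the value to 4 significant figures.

γ = Δt/τ₀ = 3320/638 = 5.20376
β = √(1 − 1/γ²) = √(1 − 1/5.20376²) = 0.9814

β ≈ 0.9814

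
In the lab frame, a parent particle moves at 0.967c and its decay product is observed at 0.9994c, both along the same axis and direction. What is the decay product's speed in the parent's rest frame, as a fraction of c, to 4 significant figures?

Inverse velocity addition: u' = (u − v)/(1 − uv/c²)
= (0.9994 − 0.967)/(1 − 0.9994×0.967) = 0.03240/0.0335802 = 0.9649

u' ≈ 0.9649c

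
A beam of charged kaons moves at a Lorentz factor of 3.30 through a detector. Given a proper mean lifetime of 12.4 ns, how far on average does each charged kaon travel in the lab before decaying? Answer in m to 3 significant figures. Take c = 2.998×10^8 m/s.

d ≈ 11.7 m

β = √(1 − 1/γ²) = √(1 − 1/3.30²) = 0.95298
Dilated lifetime: Δt = γτ₀ = 3.30 × 12.4 ns = 40.920 ns
d = vΔt = 0.95298c × 40.920 ns = 2.8570×10^8 m/s × 4.0920×10^-8 s = 11.7 m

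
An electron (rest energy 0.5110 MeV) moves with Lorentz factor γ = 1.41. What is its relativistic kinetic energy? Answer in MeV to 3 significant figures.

γ = 1.41 (given)
K = (γ − 1)m₀c² = (1.41 − 1) × 0.5110 MeV = 0.41000 × 0.5110 MeV = 0.210 MeV

K ≈ 0.210 MeV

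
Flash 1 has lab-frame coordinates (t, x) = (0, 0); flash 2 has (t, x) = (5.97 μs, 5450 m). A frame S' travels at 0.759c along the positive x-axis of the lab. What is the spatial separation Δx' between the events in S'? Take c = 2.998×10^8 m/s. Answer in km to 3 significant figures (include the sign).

Δx' ≈ 6.28 km

γ = 1/√(1 − 0.759²) = 1.5359
Δx' = γ(Δx − vΔt) = 1.5359 × (5450 m − 0.759×(2.998×10^8 m/s)×5.97×10^-6 s)
= 1.5359 × (4091.5 m) = 6.28 km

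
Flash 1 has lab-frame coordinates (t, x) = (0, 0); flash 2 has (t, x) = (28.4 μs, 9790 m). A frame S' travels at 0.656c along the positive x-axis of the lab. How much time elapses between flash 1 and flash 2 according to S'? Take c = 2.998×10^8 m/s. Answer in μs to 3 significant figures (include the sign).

γ = 1/√(1 − 0.656²) = 1.3249
Δt' = γ(Δt − vΔx/c²) = 1.3249 × (28.4 μs − 0.656×9790 m / (2.998×10^8 m/s))
= 1.3249 × (6.9783 μs) = 9.25 μs

Δt' ≈ 9.25 μs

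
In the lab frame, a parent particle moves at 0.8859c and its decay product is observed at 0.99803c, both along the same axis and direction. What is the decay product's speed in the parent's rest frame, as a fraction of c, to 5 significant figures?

Inverse velocity addition: u' = (u − v)/(1 − uv/c²)
= (0.99803 − 0.8859)/(1 − 0.99803×0.8859) = 0.11213/0.1158452 = 0.96793

u' ≈ 0.96793c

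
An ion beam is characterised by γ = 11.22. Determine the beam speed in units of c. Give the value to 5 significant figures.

β = √(1 − 1/γ²) = √(1 − 1/11.22²) = √(0.9920565) = 0.99602

β ≈ 0.99602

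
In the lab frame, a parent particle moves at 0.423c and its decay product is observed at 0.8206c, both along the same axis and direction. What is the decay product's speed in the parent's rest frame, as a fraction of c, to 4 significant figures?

u' ≈ 0.6090c

Inverse velocity addition: u' = (u − v)/(1 − uv/c²)
= (0.8206 − 0.423)/(1 − 0.8206×0.423) = 0.3976/0.652886 = 0.6090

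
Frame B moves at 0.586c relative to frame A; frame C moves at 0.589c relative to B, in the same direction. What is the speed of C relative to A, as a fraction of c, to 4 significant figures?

u ≈ 0.8735c

Compose boost 2: (0.589 + 0.586)/(1 + 0.589×0.586) = 1.175/1.34515 = 0.8735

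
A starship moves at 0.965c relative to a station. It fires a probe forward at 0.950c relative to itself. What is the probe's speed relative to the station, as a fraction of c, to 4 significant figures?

u ≈ 0.9991c

Relativistic velocity addition: u = (u' + v)/(1 + u'v/c²)
= (0.950 + 0.965)/(1 + 0.950×0.965) = 1.915/1.91675 = 0.9991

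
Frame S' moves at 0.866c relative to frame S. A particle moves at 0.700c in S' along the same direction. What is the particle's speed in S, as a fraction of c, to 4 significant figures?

Relativistic velocity addition: u = (u' + v)/(1 + u'v/c²)
= (0.700 + 0.866)/(1 + 0.700×0.866) = 1.566/1.60620 = 0.9750

u ≈ 0.9750c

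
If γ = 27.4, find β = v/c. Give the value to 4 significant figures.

β ≈ 0.9993

β = √(1 − 1/γ²) = √(1 − 1/27.4²) = √(0.998668) = 0.9993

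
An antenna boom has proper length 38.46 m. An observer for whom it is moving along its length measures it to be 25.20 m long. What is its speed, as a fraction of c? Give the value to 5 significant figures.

β ≈ 0.75543

γ = L₀/L = 38.46/25.20 = 1.526190
β = √(1 − 1/γ²) = 0.75543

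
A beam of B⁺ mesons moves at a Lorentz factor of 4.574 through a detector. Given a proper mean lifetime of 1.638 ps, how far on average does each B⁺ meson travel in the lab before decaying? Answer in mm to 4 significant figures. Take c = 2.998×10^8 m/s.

d ≈ 2.192 mm

β = √(1 − 1/γ²) = √(1 − 1/4.574²) = 0.975808
Dilated lifetime: Δt = γτ₀ = 4.574 × 1.638 ps = 7.49221 ps
d = vΔt = 0.975808c × 7.49221 ps = 2.92547×10^8 m/s × 7.49221×10^-12 s = 2.192 mm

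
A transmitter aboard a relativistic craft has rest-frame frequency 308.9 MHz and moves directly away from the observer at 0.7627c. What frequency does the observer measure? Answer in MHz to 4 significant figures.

f_obs ≈ 113.3 MHz

Relativistic Doppler: f_obs = f_src √((1−β)/(1+β))
= 308.9 × √(0.237300/1.76270) = 308.9 × 0.366910 = 113.3 MHz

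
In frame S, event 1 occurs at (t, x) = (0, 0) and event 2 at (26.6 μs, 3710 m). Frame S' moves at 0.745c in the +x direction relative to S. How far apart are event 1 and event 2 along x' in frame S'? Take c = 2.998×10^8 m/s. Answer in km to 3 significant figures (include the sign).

Δx' ≈ -3.34 km

γ = 1/√(1 − 0.745²) = 1.4991
Δx' = γ(Δx − vΔt) = 1.4991 × (3710 m − 0.745×(2.998×10^8 m/s)×26.6×10^-6 s)
= 1.4991 × (-2231.1 m) = -3.34 km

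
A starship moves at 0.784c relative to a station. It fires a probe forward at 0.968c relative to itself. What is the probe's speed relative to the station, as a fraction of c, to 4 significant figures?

Relativistic velocity addition: u = (u' + v)/(1 + u'v/c²)
= (0.968 + 0.784)/(1 + 0.968×0.784) = 1.752/1.75891 = 0.9961

u ≈ 0.9961c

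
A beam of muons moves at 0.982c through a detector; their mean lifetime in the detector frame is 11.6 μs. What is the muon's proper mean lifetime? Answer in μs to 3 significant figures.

τ₀ ≈ 2.19 μs

γ = 1/√(1 − 0.982²) = 5.2943
Proper time: τ₀ = Δt/γ = 11.6/5.2943 = 2.19 μs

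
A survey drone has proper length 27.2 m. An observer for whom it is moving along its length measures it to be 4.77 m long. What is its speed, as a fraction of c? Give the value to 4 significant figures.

γ = L₀/L = 27.2/4.77 = 5.70231
β = √(1 − 1/γ²) = 0.9845

β ≈ 0.9845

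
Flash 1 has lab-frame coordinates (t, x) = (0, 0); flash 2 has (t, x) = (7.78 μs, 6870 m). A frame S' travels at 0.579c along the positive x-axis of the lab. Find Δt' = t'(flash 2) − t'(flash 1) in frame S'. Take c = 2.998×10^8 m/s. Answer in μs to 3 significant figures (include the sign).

γ = 1/√(1 − 0.579²) = 1.2265
Δt' = γ(Δt − vΔx/c²) = 1.2265 × (7.78 μs − 0.579×6870 m / (2.998×10^8 m/s))
= 1.2265 × (-5.4879 μs) = -6.73 μs

Δt' ≈ -6.73 μs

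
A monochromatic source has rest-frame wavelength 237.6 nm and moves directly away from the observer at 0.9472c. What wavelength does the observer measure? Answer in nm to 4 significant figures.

Relativistic Doppler: λ_obs = λ_src √((1+β)/(1−β))
= 237.6 × √(1.94720/0.0528000) = 237.6 × 6.07279 = 1443 nm

λ_obs ≈ 1443 nm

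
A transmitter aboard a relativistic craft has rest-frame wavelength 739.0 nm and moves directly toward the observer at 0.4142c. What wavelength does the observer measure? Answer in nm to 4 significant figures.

Relativistic Doppler: λ_obs = λ_src √((1−β)/(1+β))
= 739.0 × √(0.585800/1.41420) = 739.0 × 0.643605 = 475.6 nm

λ_obs ≈ 475.6 nm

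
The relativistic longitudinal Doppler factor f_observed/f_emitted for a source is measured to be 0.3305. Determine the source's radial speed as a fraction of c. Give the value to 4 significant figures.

β ≈ 0.8031

f_obs/f_src = √((1−β)/(1+β)) = 0.3305  ⇒  (1−β)/(1+β) = 0.109230
β = |1 − D²|/(1 + D²) = |1 − 0.109230|/(1 + 0.109230) = 0.8031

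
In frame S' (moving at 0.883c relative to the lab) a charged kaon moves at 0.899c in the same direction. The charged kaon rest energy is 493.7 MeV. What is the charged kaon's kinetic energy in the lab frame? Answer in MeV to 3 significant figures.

u_lab = (0.899 + 0.883)/(1 + 0.899×0.883) = 0.993412
γ = 1/√(1 − 0.993412²) = 8.7264
K = (γ − 1)m₀c² = (8.7264 − 1) × 493.7 = 7.7264 × 493.7 = 3810 MeV

K ≈ 3810 MeV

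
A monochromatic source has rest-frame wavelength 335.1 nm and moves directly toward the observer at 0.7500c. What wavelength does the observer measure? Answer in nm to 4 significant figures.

Relativistic Doppler: λ_obs = λ_src √((1−β)/(1+β))
= 335.1 × √(0.250000/1.75000) = 335.1 × 0.377964 = 126.7 nm

λ_obs ≈ 126.7 nm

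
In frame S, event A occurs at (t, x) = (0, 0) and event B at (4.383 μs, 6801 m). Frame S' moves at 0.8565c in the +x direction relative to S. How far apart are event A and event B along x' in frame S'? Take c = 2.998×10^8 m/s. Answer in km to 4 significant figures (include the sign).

Δx' ≈ 11.00 km

γ = 1/√(1 − 0.8565²) = 1.93743
Δx' = γ(Δx − vΔt) = 1.93743 × (6801 m − 0.8565×(2.998×10^8 m/s)×4.383×10^-6 s)
= 1.93743 × (5675.54 m) = 11.00 km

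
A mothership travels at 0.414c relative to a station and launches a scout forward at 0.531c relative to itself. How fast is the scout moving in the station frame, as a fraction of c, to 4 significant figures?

Compose boost 2: (0.531 + 0.414)/(1 + 0.531×0.414) = 0.9450/1.21983 = 0.7747

u ≈ 0.7747c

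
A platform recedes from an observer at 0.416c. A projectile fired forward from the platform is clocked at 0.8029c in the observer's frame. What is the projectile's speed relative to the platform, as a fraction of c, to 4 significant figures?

u' ≈ 0.5809c

Inverse velocity addition: u' = (u − v)/(1 − uv/c²)
= (0.8029 − 0.416)/(1 − 0.8029×0.416) = 0.3869/0.665994 = 0.5809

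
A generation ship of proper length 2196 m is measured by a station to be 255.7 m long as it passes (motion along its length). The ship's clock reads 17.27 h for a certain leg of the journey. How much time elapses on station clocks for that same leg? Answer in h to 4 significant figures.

Δt ≈ 148.3 h

Length contraction ⇒ γ = L₀/L = 2196/255.7 = 8.58819
Time dilation: Δt = γτ₀ = 8.58819 × 17.27 h = 148.3 h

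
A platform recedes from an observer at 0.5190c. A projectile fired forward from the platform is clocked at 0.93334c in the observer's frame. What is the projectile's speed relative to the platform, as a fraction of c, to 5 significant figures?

Inverse velocity addition: u' = (u − v)/(1 − uv/c²)
= (0.93334 − 0.5190)/(1 − 0.93334×0.5190) = 0.41434/0.5155965 = 0.80361

u' ≈ 0.80361c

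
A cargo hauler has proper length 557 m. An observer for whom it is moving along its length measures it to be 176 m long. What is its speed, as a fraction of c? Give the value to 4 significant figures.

γ = L₀/L = 557/176 = 3.16477
β = √(1 − 1/γ²) = 0.9488

β ≈ 0.9488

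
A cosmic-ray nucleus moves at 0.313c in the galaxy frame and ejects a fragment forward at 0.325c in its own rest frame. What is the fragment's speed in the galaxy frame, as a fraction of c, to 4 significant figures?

Compose boost 2: (0.325 + 0.313)/(1 + 0.325×0.313) = 0.6380/1.10173 = 0.5791

u ≈ 0.5791c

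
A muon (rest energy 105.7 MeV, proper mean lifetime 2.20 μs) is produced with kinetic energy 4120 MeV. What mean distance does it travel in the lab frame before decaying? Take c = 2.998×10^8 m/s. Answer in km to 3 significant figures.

γ = 1 + K/(m₀c²) = 1 + 4120/105.7 = 39.978
β = √(1 − 1/γ²) = 0.99969
Dilated lifetime: γτ₀ = 39.978 × 2.20 μs = 87.952 μs
d = βc·γτ₀ = 0.99969 × (2.998×10^8 m/s) × 8.7952×10^-5 s = 26.4 km

d ≈ 26.4 km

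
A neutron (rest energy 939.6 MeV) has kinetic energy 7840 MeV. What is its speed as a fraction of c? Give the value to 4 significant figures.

γ = 1 + K/(m₀c²) = 1 + 7840/939.6 = 9.34398
β = √(1 − 1/γ²) = 0.9943

β ≈ 0.9943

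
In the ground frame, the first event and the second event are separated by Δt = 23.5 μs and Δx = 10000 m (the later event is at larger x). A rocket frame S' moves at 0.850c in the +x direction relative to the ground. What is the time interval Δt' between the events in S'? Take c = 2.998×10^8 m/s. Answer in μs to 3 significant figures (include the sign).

Δt' ≈ -9.21 μs

γ = 1/√(1 − 0.850²) = 1.8983
Δt' = γ(Δt − vΔx/c²) = 1.8983 × (23.5 μs − 0.850×10000 m / (2.998×10^8 m/s))
= 1.8983 × (-4.8522 μs) = -9.21 μs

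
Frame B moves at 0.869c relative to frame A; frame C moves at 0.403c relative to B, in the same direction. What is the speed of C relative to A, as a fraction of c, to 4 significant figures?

u ≈ 0.9421c

Compose boost 2: (0.403 + 0.869)/(1 + 0.403×0.869) = 1.272/1.35021 = 0.9421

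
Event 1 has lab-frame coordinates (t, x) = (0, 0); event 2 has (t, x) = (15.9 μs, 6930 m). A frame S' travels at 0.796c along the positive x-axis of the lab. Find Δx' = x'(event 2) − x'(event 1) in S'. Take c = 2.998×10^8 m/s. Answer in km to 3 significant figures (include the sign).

Δx' ≈ 5.18 km

γ = 1/√(1 − 0.796²) = 1.6521
Δx' = γ(Δx − vΔt) = 1.6521 × (6930 m − 0.796×(2.998×10^8 m/s)×15.9×10^-6 s)
= 1.6521 × (3135.6 m) = 5.18 km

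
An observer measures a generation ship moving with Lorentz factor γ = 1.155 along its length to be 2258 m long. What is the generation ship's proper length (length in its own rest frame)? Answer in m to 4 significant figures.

γ = 1.155 (given)
L₀ = γL = 1.155 × 2258 = 2608 m

L₀ ≈ 2608 m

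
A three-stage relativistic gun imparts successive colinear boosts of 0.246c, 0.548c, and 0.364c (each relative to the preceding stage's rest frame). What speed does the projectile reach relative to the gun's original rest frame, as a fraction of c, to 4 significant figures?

u ≈ 0.8478c

Compose boost 2: (0.548 + 0.246)/(1 + 0.548×0.246) = 0.7940/1.13481 = 0.699678
Compose boost 3: (0.364 + 0.699678)/(1 + 0.364×0.699678) = 1.06368/1.25468 = 0.8478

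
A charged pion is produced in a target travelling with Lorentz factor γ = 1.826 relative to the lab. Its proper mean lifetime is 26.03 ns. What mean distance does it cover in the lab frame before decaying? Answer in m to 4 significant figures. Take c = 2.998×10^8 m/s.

d ≈ 11.92 m

β = √(1 − 1/γ²) = √(1 − 1/1.826²) = 0.836711
Dilated lifetime: Δt = γτ₀ = 1.826 × 26.03 ns = 47.5308 ns
d = vΔt = 0.836711c × 47.5308 ns = 2.50846×10^8 m/s × 4.75308×10^-8 s = 11.92 m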